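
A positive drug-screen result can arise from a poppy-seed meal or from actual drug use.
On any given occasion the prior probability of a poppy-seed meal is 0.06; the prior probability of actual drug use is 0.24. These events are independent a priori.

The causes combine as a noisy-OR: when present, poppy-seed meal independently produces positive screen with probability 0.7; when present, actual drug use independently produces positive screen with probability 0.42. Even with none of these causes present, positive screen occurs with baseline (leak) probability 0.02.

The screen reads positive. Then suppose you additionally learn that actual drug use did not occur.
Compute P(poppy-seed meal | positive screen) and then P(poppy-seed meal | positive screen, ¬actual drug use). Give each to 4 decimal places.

Under noisy-OR, P(positive screen | causes) = 1 − (1−0.02)·∏(1−qᵢ) over the active causes.
P(positive screen) = 0.02*0.94*0.76 + 0.4316*0.94*0.24 + 0.706*0.06*0.76 + 0.82948*0.06*0.24 = 0.014288 + 0.097369 + 0.032194 + 0.011945 = 0.155796
Restricting to configurations with poppy-seed meal present: 0.032194 + 0.011945 = 0.044139.
P(poppy-seed meal | positive screen) = 0.044139 / 0.155796 ≈ 0.2833

Now also conditioning on actual drug use≠true:
Numerator (weight on configurations with poppy-seed meal): 0.706×0.06 = 0.042360
Normalizer over all consistent configurations: 0.02×0.94 + 0.706×0.06 = 0.061160
Posterior = 0.042360 / 0.061160 ≈ 0.6926

P(poppy-seed meal | positive screen) ≈ 0.2833; P(poppy-seed meal | positive screen, ¬actual drug use) ≈ 0.6926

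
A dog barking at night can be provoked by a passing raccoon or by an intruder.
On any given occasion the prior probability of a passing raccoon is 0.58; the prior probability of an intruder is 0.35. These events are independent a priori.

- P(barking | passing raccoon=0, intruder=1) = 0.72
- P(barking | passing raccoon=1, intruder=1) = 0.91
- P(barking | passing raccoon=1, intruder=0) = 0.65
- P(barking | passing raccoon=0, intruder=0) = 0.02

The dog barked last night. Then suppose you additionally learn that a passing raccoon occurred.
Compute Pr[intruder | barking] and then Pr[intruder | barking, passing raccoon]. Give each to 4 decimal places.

P(barking) = 0.02×0.42×0.65 + 0.72×0.42×0.35 + 0.65×0.58×0.65 + 0.91×0.58×0.35 = 0.005460 + 0.105840 + 0.245050 + 0.184730 = 0.541080
The intruder-present share is 0.105840 + 0.184730 = 0.290570.
So P(intruder | barking) = 0.290570/0.541080 ≈ 0.5370.

With the extra evidence:
Weight on intruder=true, given the evidence: 0.91×0.35 = 0.318500
Normalizer over all consistent configurations: 0.65×0.65 + 0.91×0.35 = 0.741000
Posterior = 0.318500 / 0.741000 ≈ 0.4298
— passing raccoon explains away the evidence for intruder.

Pr[intruder | barking] ≈ 0.5370; Pr[intruder | barking, passing raccoon] ≈ 0.4298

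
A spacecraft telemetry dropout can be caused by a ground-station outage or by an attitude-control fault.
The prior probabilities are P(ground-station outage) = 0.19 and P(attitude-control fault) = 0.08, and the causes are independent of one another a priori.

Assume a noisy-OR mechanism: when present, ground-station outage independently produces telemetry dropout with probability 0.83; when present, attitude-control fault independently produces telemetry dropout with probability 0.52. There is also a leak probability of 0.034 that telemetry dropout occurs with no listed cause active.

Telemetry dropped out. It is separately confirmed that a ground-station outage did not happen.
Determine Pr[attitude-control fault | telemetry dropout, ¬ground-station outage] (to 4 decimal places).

Under noisy-OR, P(telemetry dropout | causes) = 1 − (1−0.034)·∏(1−qᵢ) over the active causes.
P(telemetry dropout | ¬ground-station outage) = 0.034×0.92 + 0.53632×0.08 = 0.031280 + 0.042906 = 0.074186
Restricting to configurations with attitude-control fault present: 0.53632×0.08 = 0.042906.
So P(attitude-control fault | telemetry dropout, ¬ground-station outage) = 0.042906/0.074186 ≈ 0.5784.

Pr[attitude-control fault | telemetry dropout, ¬ground-station outage] ≈ 0.5784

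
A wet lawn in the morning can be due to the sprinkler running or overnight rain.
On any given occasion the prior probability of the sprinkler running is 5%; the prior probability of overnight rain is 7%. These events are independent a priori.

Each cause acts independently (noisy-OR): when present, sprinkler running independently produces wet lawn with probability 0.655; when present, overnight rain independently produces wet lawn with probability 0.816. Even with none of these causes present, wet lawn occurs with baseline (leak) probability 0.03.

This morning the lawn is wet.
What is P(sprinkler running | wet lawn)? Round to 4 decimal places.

P(sprinkler running | wet lawn) ≈ 0.2967

Under noisy-OR, P(wet lawn | causes) = 1 − (1−0.03)·∏(1−qᵢ) over the active causes.
P(wet lawn) = 0.03*0.95*0.93 + 0.82152*0.95*0.07 + 0.66535*0.05*0.93 + 0.938424*0.05*0.07 = 0.026505 + 0.054631 + 0.030939 + 0.003284 = 0.115359
Restricting to configurations with sprinkler running present: 0.030939 + 0.003284 = 0.034223.
So P(sprinkler running | wet lawn) = 0.034223/0.115359 ≈ 0.2967.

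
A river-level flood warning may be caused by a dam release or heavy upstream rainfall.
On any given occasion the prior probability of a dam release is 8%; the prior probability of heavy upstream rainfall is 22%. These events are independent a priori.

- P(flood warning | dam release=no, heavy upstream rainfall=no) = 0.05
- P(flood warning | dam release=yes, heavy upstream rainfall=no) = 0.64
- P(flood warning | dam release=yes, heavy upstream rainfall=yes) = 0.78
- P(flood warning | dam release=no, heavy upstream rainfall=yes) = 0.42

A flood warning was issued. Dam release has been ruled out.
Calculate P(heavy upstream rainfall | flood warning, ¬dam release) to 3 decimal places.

P(heavy upstream rainfall | flood warning, ¬dam release) ≈ 0.703

P(flood warning | ¬dam release) = 0.05*0.78 + 0.42*0.22 = 0.039000 + 0.092400 = 0.131400
Of this, 0.092400 comes from 0.42*0.22 (the heavy upstream rainfall=true cases).
So P(heavy upstream rainfall | flood warning, ¬dam release) = 0.092400/0.131400 ≈ 0.703.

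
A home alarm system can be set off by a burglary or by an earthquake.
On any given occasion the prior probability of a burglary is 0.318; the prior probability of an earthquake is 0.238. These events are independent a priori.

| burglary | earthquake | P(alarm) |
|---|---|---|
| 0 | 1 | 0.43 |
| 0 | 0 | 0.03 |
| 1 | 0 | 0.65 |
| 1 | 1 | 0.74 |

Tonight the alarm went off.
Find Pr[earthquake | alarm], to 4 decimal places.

Pr[earthquake | alarm] ≈ 0.4209

P(alarm) = 0.03·0.682·0.762 + 0.43·0.682·0.238 + 0.65·0.318·0.762 + 0.74·0.318·0.238 = 0.015591 + 0.069796 + 0.157505 + 0.056006 = 0.298898
Restricting to configurations with earthquake present: 0.069796 + 0.056006 = 0.125802.
Hence the posterior is 0.125802/0.298898 ≈ 0.4209.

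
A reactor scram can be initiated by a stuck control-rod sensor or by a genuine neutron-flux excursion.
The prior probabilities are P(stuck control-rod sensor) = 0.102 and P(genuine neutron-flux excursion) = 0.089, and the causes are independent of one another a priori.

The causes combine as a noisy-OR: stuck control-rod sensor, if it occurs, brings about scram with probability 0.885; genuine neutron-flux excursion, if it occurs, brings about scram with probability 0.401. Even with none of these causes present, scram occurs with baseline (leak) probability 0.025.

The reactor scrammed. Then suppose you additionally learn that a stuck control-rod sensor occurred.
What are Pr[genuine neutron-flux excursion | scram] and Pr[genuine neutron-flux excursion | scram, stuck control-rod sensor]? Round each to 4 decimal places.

Pr[genuine neutron-flux excursion | scram] ≈ 0.2883; Pr[genuine neutron-flux excursion | scram, stuck control-rod sensor] ≈ 0.0931

Under noisy-OR, P(scram | causes) = 1 − (1−0.025)·∏(1−qᵢ) over the active causes.
P(scram) = 0.025×0.898×0.911 + 0.415975×0.898×0.089 + 0.887875×0.102×0.911 + 0.932837×0.102×0.089 = 0.020452 + 0.033246 + 0.082503 + 0.008468 = 0.144669
The genuine neutron-flux excursion-present share is 0.033246 + 0.008468 = 0.041714.
P(genuine neutron-flux excursion | scram) = 0.041714 / 0.144669 ≈ 0.2883

With the extra evidence:
For the numerator, keep only genuine neutron-flux excursion=true terms: 0.932837*0.089 = 0.083022
Denominator P(scram | stuck control-rod sensor): 0.887875*0.911 + 0.932837*0.089 = 0.891876
Posterior = 0.083022 / 0.891876 ≈ 0.0931
The drop from 0.2883 to 0.0931 is the explaining-away (discounting) effect.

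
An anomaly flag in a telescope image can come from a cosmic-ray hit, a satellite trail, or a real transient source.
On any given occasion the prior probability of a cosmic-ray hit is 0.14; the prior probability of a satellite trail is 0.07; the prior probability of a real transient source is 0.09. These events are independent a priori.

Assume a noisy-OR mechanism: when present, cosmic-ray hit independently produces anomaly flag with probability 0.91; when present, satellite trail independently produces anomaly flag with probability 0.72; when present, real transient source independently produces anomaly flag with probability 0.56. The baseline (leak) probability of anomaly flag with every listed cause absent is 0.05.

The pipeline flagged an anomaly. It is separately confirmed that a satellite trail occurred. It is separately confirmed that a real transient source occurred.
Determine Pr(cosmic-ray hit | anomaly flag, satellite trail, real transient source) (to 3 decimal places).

Under noisy-OR, P(anomaly flag | causes) = 1 − (1−0.05)·∏(1−qᵢ) over the active causes.
P(anomaly flag | satellite trail, real transient source) = 0.88296×0.86 + 0.989466×0.14 = 0.759346 + 0.138525 = 0.897871
Restricting to configurations with cosmic-ray hit present: 0.989466×0.14 = 0.138525.
So P(cosmic-ray hit | anomaly flag, satellite trail, real transient source) = 0.138525/0.897871 ≈ 0.154.

Pr(cosmic-ray hit | anomaly flag, satellite trail, real transient source) ≈ 0.154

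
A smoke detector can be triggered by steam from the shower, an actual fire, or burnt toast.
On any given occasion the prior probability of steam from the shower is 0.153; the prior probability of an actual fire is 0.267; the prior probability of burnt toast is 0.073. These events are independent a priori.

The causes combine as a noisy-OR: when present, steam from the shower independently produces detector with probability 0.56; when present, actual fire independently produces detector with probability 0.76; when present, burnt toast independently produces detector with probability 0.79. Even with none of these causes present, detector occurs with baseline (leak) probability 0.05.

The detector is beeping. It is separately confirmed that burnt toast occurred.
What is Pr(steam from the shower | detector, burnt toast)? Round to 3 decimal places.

Under noisy-OR, P(detector | causes) = 1 − (1−0.05)·∏(1−qᵢ) over the active causes.
Numerator (weight on configurations with steam from the shower): 0.102305 + 0.039990 = 0.142295
The normalizing constant is 0.8005·0.847·0.733 + 0.95212·0.847·0.267 + 0.91222·0.153·0.733 + 0.978933·0.153·0.267 = 0.854607
Posterior = 0.142295 / 0.854607 ≈ 0.167

Pr(steam from the shower | detector, burnt toast) ≈ 0.167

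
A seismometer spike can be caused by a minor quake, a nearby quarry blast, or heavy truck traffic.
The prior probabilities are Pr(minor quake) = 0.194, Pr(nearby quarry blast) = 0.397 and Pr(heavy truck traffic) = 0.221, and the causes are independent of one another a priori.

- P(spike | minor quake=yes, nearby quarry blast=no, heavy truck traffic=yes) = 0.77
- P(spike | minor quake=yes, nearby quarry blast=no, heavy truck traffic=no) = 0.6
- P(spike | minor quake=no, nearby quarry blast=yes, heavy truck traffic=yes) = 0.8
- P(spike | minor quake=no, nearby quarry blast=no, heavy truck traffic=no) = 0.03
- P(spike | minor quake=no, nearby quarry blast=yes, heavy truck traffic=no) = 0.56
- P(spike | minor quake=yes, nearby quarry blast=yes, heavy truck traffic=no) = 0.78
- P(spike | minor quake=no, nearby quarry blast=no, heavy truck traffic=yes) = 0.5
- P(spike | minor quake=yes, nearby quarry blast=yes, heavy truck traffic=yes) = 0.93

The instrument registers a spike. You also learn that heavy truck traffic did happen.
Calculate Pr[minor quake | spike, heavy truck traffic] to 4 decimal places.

Weight on minor quake=true, given the evidence: 0.090076 + 0.071627 = 0.161703
The normalizing constant is 0.5×0.806×0.603 + 0.8×0.806×0.397 + 0.77×0.194×0.603 + 0.93×0.194×0.397 = 0.660698
P(minor quake | spike, heavy truck traffic) = 0.161703/0.660698 ≈ 0.2447

Pr[minor quake | spike, heavy truck traffic] ≈ 0.2447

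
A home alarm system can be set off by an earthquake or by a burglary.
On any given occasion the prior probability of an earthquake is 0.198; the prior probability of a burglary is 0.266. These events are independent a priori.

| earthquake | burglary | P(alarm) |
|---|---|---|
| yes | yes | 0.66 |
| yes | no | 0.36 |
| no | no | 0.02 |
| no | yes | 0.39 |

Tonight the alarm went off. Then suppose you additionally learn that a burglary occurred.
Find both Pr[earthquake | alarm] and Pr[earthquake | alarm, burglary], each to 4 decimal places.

Pr[earthquake | alarm] ≈ 0.4783; Pr[earthquake | alarm, burglary] ≈ 0.2947

Weight on earthquake=true, given the evidence: 0.052320 + 0.034761 = 0.087081
Denominator P(alarm): 0.02*0.802*0.734 + 0.39*0.802*0.266 + 0.36*0.198*0.734 + 0.66*0.198*0.266 = 0.182053
P(earthquake | alarm) = 0.087081/0.182053 ≈ 0.4783

With the extra evidence:
Weight on earthquake=true, given the evidence: 0.66·0.198 = 0.130680
The normalizing constant is 0.39·0.802 + 0.66·0.198 = 0.443460
Posterior = 0.130680 / 0.443460 ≈ 0.2947
— burglary explains away the evidence for earthquake.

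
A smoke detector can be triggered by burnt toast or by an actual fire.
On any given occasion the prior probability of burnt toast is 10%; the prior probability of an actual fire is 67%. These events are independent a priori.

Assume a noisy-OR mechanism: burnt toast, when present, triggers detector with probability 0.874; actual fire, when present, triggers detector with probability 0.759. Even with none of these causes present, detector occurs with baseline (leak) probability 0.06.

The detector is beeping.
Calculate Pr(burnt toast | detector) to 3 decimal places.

Under noisy-OR, P(detector | causes) = 1 − (1−0.06)·∏(1−qᵢ) over the active causes.
P(detector) = 0.06·0.9·0.33 + 0.77346·0.9·0.67 + 0.88156·0.1·0.33 + 0.971456·0.1·0.67 = 0.017820 + 0.466396 + 0.029091 + 0.065088 = 0.578395
Of this, 0.094179 comes from 0.029091 + 0.065088 (the burnt toast=true cases).
So P(burnt toast | detector) = 0.094179/0.578395 ≈ 0.163.

Pr(burnt toast | detector) ≈ 0.163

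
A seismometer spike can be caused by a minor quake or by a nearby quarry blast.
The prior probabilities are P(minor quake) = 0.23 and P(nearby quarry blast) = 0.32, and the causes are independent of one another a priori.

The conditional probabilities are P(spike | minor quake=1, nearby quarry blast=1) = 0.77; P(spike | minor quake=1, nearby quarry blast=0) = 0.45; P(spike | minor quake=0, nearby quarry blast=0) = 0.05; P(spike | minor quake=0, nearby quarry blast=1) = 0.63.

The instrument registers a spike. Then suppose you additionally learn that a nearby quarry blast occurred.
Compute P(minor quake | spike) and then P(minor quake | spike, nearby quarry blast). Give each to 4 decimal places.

P(minor quake | spike) ≈ 0.4119; P(minor quake | spike, nearby quarry blast) ≈ 0.2674

For the numerator, keep only minor quake=true terms: 0.070380 + 0.056672 = 0.127052
Denominator P(spike): 0.05*0.77*0.68 + 0.63*0.77*0.32 + 0.45*0.23*0.68 + 0.77*0.23*0.32 = 0.308464
P(minor quake | spike) = 0.127052/0.308464 ≈ 0.4119

Now also conditioning on nearby quarry blast=true:
By total probability over both values of minor quake:
  P(spike | nearby quarry blast) = 0.63×0.77 + 0.77×0.23
        = 0.485100 + 0.177100 = 0.662200
Keeping only the minor quake-present terms gives 0.177100, so
  P(minor quake | spike, nearby quarry blast) = 0.177100 / 0.662200 ≈ 0.2674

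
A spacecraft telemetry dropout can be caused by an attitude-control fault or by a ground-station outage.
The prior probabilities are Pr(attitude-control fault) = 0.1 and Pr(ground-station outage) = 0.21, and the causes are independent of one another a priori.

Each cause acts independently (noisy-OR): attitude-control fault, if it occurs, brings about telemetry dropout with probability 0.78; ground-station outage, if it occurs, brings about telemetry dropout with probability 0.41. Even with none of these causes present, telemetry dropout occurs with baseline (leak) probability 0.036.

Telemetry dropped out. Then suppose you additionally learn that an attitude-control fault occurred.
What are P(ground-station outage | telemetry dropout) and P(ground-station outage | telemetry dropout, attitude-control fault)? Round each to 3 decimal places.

P(ground-station outage | telemetry dropout) ≈ 0.532; P(ground-station outage | telemetry dropout, attitude-control fault) ≈ 0.228

Under noisy-OR, P(telemetry dropout | causes) = 1 − (1−0.036)·∏(1−qᵢ) over the active causes.
Sum P(telemetry dropout|·) weighted by the priors over the 4 (attitude-control fault, ground-station outage) configurations:
  P(telemetry dropout) = 0.036*0.9*0.79 + 0.43124*0.9*0.21 + 0.78792*0.1*0.79 + 0.874873*0.1*0.21
        = 0.025596 + 0.081504 + 0.062246 + 0.018372 = 0.187718
Configurations with ground-station outage contribute 0.099876, so
  P(ground-station outage | telemetry dropout) = 0.099876 / 0.187718 ≈ 0.532

Now also conditioning on attitude-control fault=true:
Numerator (weight on configurations with ground-station outage): 0.874873×0.21 = 0.183723
Denominator P(telemetry dropout | attitude-control fault): 0.78792×0.79 + 0.874873×0.21 = 0.806180
P(ground-station outage | telemetry dropout, attitude-control fault) = 0.183723/0.806180 ≈ 0.228
This is intercausal reasoning (explaining away): once attitude-control fault accounts for the telemetry dropout, ground-station outage becomes less likely.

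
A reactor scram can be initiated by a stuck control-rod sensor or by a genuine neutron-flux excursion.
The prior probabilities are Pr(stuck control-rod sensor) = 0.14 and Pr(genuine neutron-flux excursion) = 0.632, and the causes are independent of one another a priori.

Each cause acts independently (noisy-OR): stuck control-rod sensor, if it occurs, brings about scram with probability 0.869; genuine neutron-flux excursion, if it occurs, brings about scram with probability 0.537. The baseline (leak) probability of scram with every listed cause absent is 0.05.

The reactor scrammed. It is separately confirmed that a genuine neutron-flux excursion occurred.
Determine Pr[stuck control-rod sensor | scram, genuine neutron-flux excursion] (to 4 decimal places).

Pr[stuck control-rod sensor | scram, genuine neutron-flux excursion] ≈ 0.2150

Under noisy-OR, P(scram | causes) = 1 − (1−0.05)·∏(1−qᵢ) over the active causes.
Enumerate both values of stuck control-rod sensor and weight by the priors:
  P(scram | genuine neutron-flux excursion) = 0.56015·0.86 + 0.94238·0.14
        = 0.481729 + 0.131933 = 0.613662
The terms with stuck control-rod sensor present sum to 0.131933, so
  P(stuck control-rod sensor | scram, genuine neutron-flux excursion) = 0.131933 / 0.613662 ≈ 0.2150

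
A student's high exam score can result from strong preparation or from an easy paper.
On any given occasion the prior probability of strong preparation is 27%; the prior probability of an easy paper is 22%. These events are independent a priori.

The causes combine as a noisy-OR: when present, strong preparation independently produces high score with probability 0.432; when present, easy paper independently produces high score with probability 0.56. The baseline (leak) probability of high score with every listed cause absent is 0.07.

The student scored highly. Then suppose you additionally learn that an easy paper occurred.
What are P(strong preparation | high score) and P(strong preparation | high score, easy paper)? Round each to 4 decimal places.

P(strong preparation | high score) ≈ 0.5182; P(strong preparation | high score, easy paper) ≈ 0.3246

Under noisy-OR, P(high score | causes) = 1 − (1−0.07)·∏(1−qᵢ) over the active causes.
P(high score) = 0.07·0.73·0.78 + 0.5908·0.73·0.22 + 0.47176·0.27·0.78 + 0.767574·0.27·0.22 = 0.039858 + 0.094882 + 0.099353 + 0.045594 = 0.279687
Of this, 0.144947 comes from 0.099353 + 0.045594 (the strong preparation=true cases).
P(strong preparation | high score) = 0.144947 / 0.279687 ≈ 0.5182

Now also conditioning on easy paper=true:
By total probability over both values of strong preparation:
  P(high score | easy paper) = 0.5908*0.73 + 0.767574*0.27
        = 0.431284 + 0.207245 = 0.638529
Keeping only the strong preparation-present terms gives 0.207245, so
  P(strong preparation | high score, easy paper) = 0.207245 / 0.638529 ≈ 0.3246
The drop from 0.5182 to 0.3246 is the explaining-away (discounting) effect.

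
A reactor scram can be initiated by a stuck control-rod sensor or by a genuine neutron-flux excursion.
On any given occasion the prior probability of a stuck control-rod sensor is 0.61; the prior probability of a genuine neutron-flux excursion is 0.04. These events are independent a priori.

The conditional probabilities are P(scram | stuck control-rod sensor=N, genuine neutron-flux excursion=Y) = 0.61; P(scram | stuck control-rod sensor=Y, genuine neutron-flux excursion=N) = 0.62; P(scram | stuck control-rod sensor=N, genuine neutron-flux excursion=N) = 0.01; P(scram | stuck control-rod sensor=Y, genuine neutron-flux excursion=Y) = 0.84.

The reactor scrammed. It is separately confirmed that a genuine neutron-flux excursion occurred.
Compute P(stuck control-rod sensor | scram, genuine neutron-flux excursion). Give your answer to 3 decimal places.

P(stuck control-rod sensor | scram, genuine neutron-flux excursion) ≈ 0.683

Weight on stuck control-rod sensor=true, given the evidence: 0.84×0.61 = 0.512400
Denominator P(scram | genuine neutron-flux excursion): 0.61×0.39 + 0.84×0.61 = 0.750300
Posterior = 0.512400 / 0.750300 ≈ 0.683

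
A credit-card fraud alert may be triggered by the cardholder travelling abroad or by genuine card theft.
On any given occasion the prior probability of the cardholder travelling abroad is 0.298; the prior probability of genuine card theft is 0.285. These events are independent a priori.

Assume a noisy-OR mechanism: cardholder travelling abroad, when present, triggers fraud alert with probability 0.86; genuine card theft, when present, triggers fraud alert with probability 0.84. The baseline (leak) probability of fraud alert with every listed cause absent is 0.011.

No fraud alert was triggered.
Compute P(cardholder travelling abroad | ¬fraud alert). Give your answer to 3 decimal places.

Under noisy-OR, P(fraud alert | causes) = 1 − (1−0.011)·∏(1−qᵢ) over the active causes.
For the numerator, keep only cardholder travelling abroad=true terms: 0.029502 + 0.001882 = 0.031384
Normalizer over all consistent configurations: 0.989×0.702×0.715 + 0.15824×0.702×0.285 + 0.13846×0.298×0.715 + 0.022154×0.298×0.285 = 0.559452
Posterior = 0.031384 / 0.559452 ≈ 0.056

P(cardholder travelling abroad | ¬fraud alert) ≈ 0.056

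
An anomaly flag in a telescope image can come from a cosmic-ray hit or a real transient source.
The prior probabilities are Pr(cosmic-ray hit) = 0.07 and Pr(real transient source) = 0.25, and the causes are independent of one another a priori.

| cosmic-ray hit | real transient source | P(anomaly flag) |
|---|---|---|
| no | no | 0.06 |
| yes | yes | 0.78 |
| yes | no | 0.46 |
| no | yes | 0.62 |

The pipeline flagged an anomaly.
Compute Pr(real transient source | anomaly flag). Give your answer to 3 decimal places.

Pr(real transient source | anomaly flag) ≈ 0.705

Numerator (weight on configurations with real transient source): 0.144150 + 0.013650 = 0.157800
The normalizing constant is 0.06·0.93·0.75 + 0.62·0.93·0.25 + 0.46·0.07·0.75 + 0.78·0.07·0.25 = 0.223800
P(real transient source | anomaly flag) = 0.157800/0.223800 ≈ 0.705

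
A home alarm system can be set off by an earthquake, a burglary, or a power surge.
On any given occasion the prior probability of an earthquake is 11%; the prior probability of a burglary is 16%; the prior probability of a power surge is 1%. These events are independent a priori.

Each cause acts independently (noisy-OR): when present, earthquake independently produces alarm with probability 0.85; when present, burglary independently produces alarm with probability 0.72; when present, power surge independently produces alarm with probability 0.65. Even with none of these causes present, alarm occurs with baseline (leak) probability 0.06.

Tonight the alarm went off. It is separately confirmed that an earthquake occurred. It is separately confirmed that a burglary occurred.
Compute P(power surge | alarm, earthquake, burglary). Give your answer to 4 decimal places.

P(power surge | alarm, earthquake, burglary) ≈ 0.0103

Under noisy-OR, P(alarm | causes) = 1 − (1−0.06)·∏(1−qᵢ) over the active causes.
P(alarm | earthquake, burglary) = 0.96052·0.99 + 0.986182·0.01 = 0.950915 + 0.009862 = 0.960777
Of this, 0.009862 comes from 0.986182·0.01 (the power surge=true cases).
Hence the posterior is 0.009862/0.960777 ≈ 0.0103.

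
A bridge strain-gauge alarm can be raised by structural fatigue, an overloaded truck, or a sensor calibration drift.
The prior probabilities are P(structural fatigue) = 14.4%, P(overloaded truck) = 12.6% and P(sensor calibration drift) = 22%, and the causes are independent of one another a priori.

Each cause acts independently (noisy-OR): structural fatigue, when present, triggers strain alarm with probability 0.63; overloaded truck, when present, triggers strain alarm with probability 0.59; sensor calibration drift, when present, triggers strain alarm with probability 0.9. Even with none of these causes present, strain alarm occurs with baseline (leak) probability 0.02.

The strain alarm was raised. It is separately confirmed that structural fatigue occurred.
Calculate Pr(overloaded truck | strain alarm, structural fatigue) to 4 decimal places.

Pr(overloaded truck | strain alarm, structural fatigue) ≈ 0.1519

Under noisy-OR, P(strain alarm | causes) = 1 − (1−0.02)·∏(1−qᵢ) over the active causes.
P(strain alarm | structural fatigue) = 0.6374*0.874*0.78 + 0.96374*0.874*0.22 + 0.851334*0.126*0.78 + 0.985133*0.126*0.22 = 0.434528 + 0.185308 + 0.083669 + 0.027308 = 0.730813
The overloaded truck-present share is 0.083669 + 0.027308 = 0.110977.
So P(overloaded truck | strain alarm, structural fatigue) = 0.110977/0.730813 ≈ 0.1519.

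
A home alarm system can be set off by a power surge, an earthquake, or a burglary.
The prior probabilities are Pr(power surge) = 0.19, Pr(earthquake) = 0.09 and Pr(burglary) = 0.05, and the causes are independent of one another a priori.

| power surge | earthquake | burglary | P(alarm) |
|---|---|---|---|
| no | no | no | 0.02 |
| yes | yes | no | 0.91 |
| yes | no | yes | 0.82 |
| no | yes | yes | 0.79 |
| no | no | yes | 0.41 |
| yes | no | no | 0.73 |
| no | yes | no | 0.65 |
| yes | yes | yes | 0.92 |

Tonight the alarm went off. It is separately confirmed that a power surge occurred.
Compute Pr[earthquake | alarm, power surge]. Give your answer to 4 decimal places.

P(alarm | power surge) = 0.73*0.91*0.95 + 0.82*0.91*0.05 + 0.91*0.09*0.95 + 0.92*0.09*0.05 = 0.631085 + 0.037310 + 0.077805 + 0.004140 = 0.750340
Restricting to configurations with earthquake present: 0.077805 + 0.004140 = 0.081945.
Hence the posterior is 0.081945/0.750340 ≈ 0.1092.

Pr[earthquake | alarm, power surge] ≈ 0.1092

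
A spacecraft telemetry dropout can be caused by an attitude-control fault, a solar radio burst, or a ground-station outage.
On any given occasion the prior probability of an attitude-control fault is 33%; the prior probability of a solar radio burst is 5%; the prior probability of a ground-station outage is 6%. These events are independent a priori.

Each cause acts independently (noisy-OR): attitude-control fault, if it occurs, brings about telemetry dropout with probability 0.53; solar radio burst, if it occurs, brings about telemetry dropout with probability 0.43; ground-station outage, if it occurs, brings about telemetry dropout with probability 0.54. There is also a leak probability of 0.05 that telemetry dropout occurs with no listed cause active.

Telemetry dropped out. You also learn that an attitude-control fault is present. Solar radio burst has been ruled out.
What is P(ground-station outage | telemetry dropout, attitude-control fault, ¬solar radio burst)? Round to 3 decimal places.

P(ground-station outage | telemetry dropout, attitude-control fault, ¬solar radio burst) ≈ 0.084

Under noisy-OR, P(telemetry dropout | causes) = 1 − (1−0.05)·∏(1−qᵢ) over the active causes.
P(telemetry dropout | attitude-control fault, ¬solar radio burst) = 0.5535×0.94 + 0.79461×0.06 = 0.520290 + 0.047677 = 0.567967
Of this, 0.047677 comes from 0.79461×0.06 (the ground-station outage=true cases).
P(ground-station outage | telemetry dropout, attitude-control fault, ¬solar radio burst) = 0.047677 / 0.567967 ≈ 0.084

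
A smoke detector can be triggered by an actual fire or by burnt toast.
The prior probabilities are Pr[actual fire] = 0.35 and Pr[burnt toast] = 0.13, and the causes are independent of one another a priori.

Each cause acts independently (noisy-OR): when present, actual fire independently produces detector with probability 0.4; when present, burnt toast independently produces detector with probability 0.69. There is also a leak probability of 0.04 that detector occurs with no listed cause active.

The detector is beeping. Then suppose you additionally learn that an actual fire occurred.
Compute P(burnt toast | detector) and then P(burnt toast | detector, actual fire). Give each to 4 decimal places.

P(burnt toast | detector) ≈ 0.3893; P(burnt toast | detector, actual fire) ≈ 0.2245

Under noisy-OR, P(detector | causes) = 1 − (1−0.04)·∏(1−qᵢ) over the active causes.
Sum P(detector|·) weighted by the priors over the 4 (actual fire, burnt toast) configurations:
  P(detector) = 0.04·0.65·0.87 + 0.7024·0.65·0.13 + 0.424·0.35·0.87 + 0.82144·0.35·0.13
        = 0.022620 + 0.059353 + 0.129108 + 0.037376 = 0.248457
The terms with burnt toast present sum to 0.096729, so
  P(burnt toast | detector) = 0.096729 / 0.248457 ≈ 0.3893

Now condition on the additional information:
P(detector | actual fire) = 0.424·0.87 + 0.82144·0.13 = 0.368880 + 0.106787 = 0.475667
Restricting to configurations with burnt toast present: 0.82144·0.13 = 0.106787.
P(burnt toast | detector, actual fire) = 0.106787 / 0.475667 ≈ 0.2245
The drop from 0.3893 to 0.2245 is the explaining-away (discounting) effect.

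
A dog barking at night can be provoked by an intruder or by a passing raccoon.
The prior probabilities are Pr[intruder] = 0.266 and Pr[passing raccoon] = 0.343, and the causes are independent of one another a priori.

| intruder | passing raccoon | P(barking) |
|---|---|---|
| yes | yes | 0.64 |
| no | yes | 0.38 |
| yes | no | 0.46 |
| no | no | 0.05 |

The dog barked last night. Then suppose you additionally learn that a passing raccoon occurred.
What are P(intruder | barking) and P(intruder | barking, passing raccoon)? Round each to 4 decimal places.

P(intruder | barking) ≈ 0.5367; P(intruder | barking, passing raccoon) ≈ 0.3790

P(barking) = 0.05·0.734·0.657 + 0.38·0.734·0.343 + 0.46·0.266·0.657 + 0.64·0.266·0.343 = 0.024112 + 0.095670 + 0.080391 + 0.058392 = 0.258565
Restricting to configurations with intruder present: 0.080391 + 0.058392 = 0.138783.
So P(intruder | barking) = 0.138783/0.258565 ≈ 0.5367.

With the extra evidence:
Sum P(barking|·) weighted by the priors over both values of intruder:
  P(barking | passing raccoon) = 0.38×0.734 + 0.64×0.266
        = 0.278920 + 0.170240 = 0.449160
The terms with intruder present sum to 0.170240, so
  P(intruder | barking, passing raccoon) = 0.170240 / 0.449160 ≈ 0.3790
Conditioning on passing raccoon lowers the posterior on intruder: the classic explaining-away effect in a common-effect structure.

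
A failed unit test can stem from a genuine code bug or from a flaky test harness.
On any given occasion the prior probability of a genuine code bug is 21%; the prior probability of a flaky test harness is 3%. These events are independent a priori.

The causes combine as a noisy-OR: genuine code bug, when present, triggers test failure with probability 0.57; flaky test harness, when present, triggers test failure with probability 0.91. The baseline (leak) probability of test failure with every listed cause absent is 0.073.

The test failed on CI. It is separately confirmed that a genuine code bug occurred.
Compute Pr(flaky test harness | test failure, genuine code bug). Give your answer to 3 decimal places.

Under noisy-OR, P(test failure | causes) = 1 − (1−0.073)·∏(1−qᵢ) over the active causes.
Numerator (weight on configurations with flaky test harness): 0.964125×0.03 = 0.028924
Denominator P(test failure | genuine code bug): 0.60139×0.97 + 0.964125×0.03 = 0.612272
P(flaky test harness | test failure, genuine code bug) = 0.028924/0.612272 ≈ 0.047

Pr(flaky test harness | test failure, genuine code bug) ≈ 0.047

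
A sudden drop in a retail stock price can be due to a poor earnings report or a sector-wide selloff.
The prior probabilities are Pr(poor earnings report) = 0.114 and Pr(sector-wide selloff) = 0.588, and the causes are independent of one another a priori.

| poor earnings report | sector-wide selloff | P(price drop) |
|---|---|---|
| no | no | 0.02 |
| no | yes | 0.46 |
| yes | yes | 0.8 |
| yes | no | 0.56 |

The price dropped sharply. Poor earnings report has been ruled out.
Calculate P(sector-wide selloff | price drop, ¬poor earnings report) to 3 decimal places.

P(sector-wide selloff | price drop, ¬poor earnings report) ≈ 0.970

Sum P(price drop|·) weighted by the priors over both values of sector-wide selloff:
  P(price drop | ¬poor earnings report) = 0.02*0.412 + 0.46*0.588
        = 0.008240 + 0.270480 = 0.278720
The terms with sector-wide selloff present sum to 0.270480, so
  P(sector-wide selloff | price drop, ¬poor earnings report) = 0.270480 / 0.278720 ≈ 0.970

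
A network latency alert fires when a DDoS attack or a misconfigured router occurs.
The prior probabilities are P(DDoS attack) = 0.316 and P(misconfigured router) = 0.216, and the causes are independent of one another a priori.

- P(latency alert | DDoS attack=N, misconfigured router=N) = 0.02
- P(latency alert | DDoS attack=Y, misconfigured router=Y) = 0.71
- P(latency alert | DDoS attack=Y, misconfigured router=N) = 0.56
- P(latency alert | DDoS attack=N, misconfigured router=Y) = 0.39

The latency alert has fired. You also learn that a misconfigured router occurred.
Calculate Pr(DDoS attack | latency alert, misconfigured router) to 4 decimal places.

Pr(DDoS attack | latency alert, misconfigured router) ≈ 0.4568

Numerator (weight on configurations with DDoS attack): 0.71×0.316 = 0.224360
The normalizing constant is 0.39×0.684 + 0.71×0.316 = 0.491120
Posterior = 0.224360 / 0.491120 ≈ 0.4568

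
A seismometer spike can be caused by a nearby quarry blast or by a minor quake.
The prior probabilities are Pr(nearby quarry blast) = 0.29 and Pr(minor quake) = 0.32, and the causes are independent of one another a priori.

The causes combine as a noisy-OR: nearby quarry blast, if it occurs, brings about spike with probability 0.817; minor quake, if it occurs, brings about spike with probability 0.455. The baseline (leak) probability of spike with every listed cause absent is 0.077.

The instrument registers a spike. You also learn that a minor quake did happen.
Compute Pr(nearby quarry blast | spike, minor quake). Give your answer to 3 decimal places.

Pr(nearby quarry blast | spike, minor quake) ≈ 0.427

Under noisy-OR, P(spike | causes) = 1 − (1−0.077)·∏(1−qᵢ) over the active causes.
P(spike | minor quake) = 0.496965*0.71 + 0.907945*0.29 = 0.352845 + 0.263304 = 0.616149
Of this, 0.263304 comes from 0.907945*0.29 (the nearby quarry blast=true cases).
P(nearby quarry blast | spike, minor quake) = 0.263304 / 0.616149 ≈ 0.427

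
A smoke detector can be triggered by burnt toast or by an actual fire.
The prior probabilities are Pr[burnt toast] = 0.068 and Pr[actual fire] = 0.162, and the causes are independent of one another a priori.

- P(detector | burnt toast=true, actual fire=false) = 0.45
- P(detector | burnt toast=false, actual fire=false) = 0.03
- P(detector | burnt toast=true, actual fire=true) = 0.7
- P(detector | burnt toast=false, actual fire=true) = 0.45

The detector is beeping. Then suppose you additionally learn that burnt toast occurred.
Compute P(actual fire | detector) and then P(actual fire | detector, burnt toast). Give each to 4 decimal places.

P(detector) = 0.03*0.932*0.838 + 0.45*0.932*0.162 + 0.45*0.068*0.838 + 0.7*0.068*0.162 = 0.023430 + 0.067943 + 0.025643 + 0.007711 = 0.124727
Restricting to configurations with actual fire present: 0.067943 + 0.007711 = 0.075654.
P(actual fire | detector) = 0.075654 / 0.124727 ≈ 0.6066

Now condition on the additional information:
P(detector | burnt toast) = 0.45·0.838 + 0.7·0.162 = 0.377100 + 0.113400 = 0.490500
Restricting to configurations with actual fire present: 0.7·0.162 = 0.113400.
So P(actual fire | detector, burnt toast) = 0.113400/0.490500 ≈ 0.2312.

P(actual fire | detector) ≈ 0.6066; P(actual fire | detector, burnt toast) ≈ 0.2312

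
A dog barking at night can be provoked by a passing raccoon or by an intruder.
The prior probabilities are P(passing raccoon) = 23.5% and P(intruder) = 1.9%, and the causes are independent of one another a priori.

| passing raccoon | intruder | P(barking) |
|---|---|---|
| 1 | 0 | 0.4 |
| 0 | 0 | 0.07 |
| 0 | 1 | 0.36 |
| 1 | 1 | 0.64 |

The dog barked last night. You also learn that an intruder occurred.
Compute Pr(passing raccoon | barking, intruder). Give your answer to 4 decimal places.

For the numerator, keep only passing raccoon=true terms: 0.64·0.235 = 0.150400
Denominator P(barking | intruder): 0.36·0.765 + 0.64·0.235 = 0.425800
P(passing raccoon | barking, intruder) = 0.150400/0.425800 ≈ 0.3532

Pr(passing raccoon | barking, intruder) ≈ 0.3532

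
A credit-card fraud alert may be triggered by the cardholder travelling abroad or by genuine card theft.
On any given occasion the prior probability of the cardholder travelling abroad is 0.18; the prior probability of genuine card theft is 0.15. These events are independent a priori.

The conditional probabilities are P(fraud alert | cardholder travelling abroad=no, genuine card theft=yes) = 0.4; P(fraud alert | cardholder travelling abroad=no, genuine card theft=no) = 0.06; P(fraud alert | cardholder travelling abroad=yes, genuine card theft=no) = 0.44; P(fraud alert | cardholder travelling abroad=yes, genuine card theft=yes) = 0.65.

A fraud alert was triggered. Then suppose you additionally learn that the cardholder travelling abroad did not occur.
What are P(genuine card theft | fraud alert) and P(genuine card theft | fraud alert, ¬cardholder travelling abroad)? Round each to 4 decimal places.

P(genuine card theft | fraud alert) ≈ 0.3795; P(genuine card theft | fraud alert, ¬cardholder travelling abroad) ≈ 0.5405

P(fraud alert) = 0.06×0.82×0.85 + 0.4×0.82×0.15 + 0.44×0.18×0.85 + 0.65×0.18×0.15 = 0.041820 + 0.049200 + 0.067320 + 0.017550 = 0.175890
The genuine card theft-present share is 0.049200 + 0.017550 = 0.066750.
So P(genuine card theft | fraud alert) = 0.066750/0.175890 ≈ 0.3795.

Now also conditioning on cardholder travelling abroad≠true:
P(fraud alert | ¬cardholder travelling abroad) = 0.06*0.85 + 0.4*0.15 = 0.051000 + 0.060000 = 0.111000
Restricting to configurations with genuine card theft present: 0.4*0.15 = 0.060000.
P(genuine card theft | fraud alert, ¬cardholder travelling abroad) = 0.060000 / 0.111000 ≈ 0.5405
With cardholder travelling abroad excluded, genuine card theft must carry more of the explanatory weight for the fraud alert.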